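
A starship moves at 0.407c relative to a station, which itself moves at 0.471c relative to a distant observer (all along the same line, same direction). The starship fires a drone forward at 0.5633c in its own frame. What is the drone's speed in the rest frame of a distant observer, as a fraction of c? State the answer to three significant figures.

0.919c

First combine the drone and starship (S''→S'): u₁ = (0.5633 + 0.407)/(1 + 0.5633×0.407) = 0.9703/1.2292631 = 0.78933.
Then combine with the station (S'→S): u = (0.78933 + 0.471)/(1 + 0.78933×0.471) = 1.26033/1.37177443 = 0.91876.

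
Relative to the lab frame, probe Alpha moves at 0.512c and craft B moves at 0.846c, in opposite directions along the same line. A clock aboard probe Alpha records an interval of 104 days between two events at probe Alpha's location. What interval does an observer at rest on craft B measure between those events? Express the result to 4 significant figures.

325.4 days

Speed of probe Alpha in craft B's frame: u = (v_A + v_B)/(1 + v_A v_B/c²) = (0.512 + 0.846)/(1 + 0.512×0.846) = 1.358/1.433152 = 0.94756; |u| = 0.94756c.
At |u| = 0.94756c, γ = (1 − 0.89787)^(−1/2) = 3.1291.
The clock on probe Alpha records proper time, so craft B measures Δt = γΔτ = 3.1291 × 104 = 325.4 days.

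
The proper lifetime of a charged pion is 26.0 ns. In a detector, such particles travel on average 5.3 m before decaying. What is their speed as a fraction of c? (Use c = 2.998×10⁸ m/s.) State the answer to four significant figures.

0.5623c

Lab distance = (lab lifetime)·v = γτ·βc, so βγ = d/(cτ) = 5.300/(2.998×10⁸ × 2.600×10^-8) = 0.67994.
With βγ = 0.67994: γ² = 1 + (βγ)² = 1.462318, and β = (βγ)/γ = 0.67994/1.20926 = 0.5623.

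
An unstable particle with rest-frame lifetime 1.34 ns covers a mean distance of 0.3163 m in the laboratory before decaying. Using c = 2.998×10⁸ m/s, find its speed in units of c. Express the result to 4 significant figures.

0.6186c

d = βγcτ ⇒ βγ = d/(cτ) = 0.3163 m / (0.401732 m) = 0.78734.
β = (βγ)/√(1+(βγ)²) = 0.78734/√1.619904 = 0.6186.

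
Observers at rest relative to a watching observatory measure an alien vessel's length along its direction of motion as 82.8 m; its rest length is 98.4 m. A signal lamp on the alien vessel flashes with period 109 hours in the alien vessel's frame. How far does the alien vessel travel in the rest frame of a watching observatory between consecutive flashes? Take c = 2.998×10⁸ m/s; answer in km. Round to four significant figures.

7.554×10^10 km

Length contraction gives γ = L₀/L = 98.4/82.8 = 1.18841.
β = √(1 − 1/γ²) = 0.54032. Lab-frame period = γτ = 1.18841×109 hours = 129.54 hours. Distance = βc × γτ = 0.54032 × 2.998×10⁸ m/s × 466344 s = 7.5542×10^13 m = 7.554×10^10 km.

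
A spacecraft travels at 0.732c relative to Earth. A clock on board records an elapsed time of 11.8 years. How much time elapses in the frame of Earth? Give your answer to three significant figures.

17.3 years

γ = 1/√(1 − β²) = 1/√(1 − 0.535824) = 1/√0.464176 = 1/0.681305 = 1.4678.
Time dilation: Δt = γ·Δτ = 1.4678 × 11.8 = 17.3 years.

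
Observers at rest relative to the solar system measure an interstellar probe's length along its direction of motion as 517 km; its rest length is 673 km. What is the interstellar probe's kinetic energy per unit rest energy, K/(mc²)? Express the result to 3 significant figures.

0.302

γ = L₀/L = 673/517 = 1.30174.
Since K = (γ−1)mc², K/(mc²) = 1.30174 − 1 = 0.302.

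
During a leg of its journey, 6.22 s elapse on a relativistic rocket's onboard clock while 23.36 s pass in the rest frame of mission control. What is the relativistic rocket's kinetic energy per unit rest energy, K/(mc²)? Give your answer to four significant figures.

2.756

From Δt = γΔτ: γ = 23.36/6.22 = 3.75563.
Since K = (γ−1)mc², K/(mc²) = 3.75563 − 1 = 2.756.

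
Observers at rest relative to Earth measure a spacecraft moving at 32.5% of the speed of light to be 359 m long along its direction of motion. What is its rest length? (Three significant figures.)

Lorentz factor: γ = (1 − 0.105625)^(−1/2) = 1.0574.
Proper length: L₀ = γ·L = 1.0574 × 359 = 380 m.

380 m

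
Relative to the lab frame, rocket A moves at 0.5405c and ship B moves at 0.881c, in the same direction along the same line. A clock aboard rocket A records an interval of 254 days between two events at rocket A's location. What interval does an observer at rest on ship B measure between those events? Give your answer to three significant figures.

334 days

Transform rocket A's velocity into ship B's frame: (0.5405 − 0.881)/(1 − 0.5405·0.881) = −0.3405/0.5238195, so the relative speed is 0.65003c.
γ for this relative speed: γ = 1/√(1 − 0.422539) = 1.3159.
The clock on rocket A records proper time, so ship B measures Δt = γΔτ = 1.3159 × 254 = 334 days.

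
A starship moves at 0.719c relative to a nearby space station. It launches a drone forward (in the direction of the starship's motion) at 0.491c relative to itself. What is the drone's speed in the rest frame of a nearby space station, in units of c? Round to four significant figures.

In units of c, u = (u' + v)/(1 + u'v) with u' = 0.491 and v = 0.719.
Numerator: 0.491 + 0.719 = 1.21. Denominator: 1 + (0.491)(0.719) = 1.353029.
u = 1.21/1.353029 = 0.89429, so the speed is 0.8943c.

0.8943c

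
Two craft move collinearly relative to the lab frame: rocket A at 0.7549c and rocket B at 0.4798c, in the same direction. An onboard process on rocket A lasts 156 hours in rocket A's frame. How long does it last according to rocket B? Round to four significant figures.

Speed of rocket A in rocket B's frame: u = (v_A − v_B)/(1 − v_A v_B/c²) = (0.7549 − 0.4798)/(1 − 0.7549×0.4798) = 0.2751/0.63779898 = 0.43133; |u| = 0.43133c.
γ for this relative speed: γ = 1/√(1 − 0.186046) = 1.1084.
Rocket A's interval is proper; time dilation gives Δt_B = γΔτ = 1.1084 × 156 hours = 172.9 hours.

172.9 hours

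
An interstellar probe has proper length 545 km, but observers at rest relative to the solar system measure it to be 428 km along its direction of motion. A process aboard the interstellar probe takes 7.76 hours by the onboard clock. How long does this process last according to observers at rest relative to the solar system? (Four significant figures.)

γ = L₀/L = 545/428 = 1.27336.
The same γ dilates the second interval: 1.27336 × 7.76 hours = 9.881 hours.

9.881 hours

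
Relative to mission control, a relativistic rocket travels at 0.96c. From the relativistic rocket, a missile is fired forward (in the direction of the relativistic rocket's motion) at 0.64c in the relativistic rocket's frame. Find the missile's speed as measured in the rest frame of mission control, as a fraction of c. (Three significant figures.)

Relativistic velocity addition: u = (u' + v)/(1 + u'v/c²), with u' = 0.64c and v = 0.96c.
Numerator: 0.64 + 0.96 = 1.6. Denominator: 1 + (0.64)(0.96) = 1.6144.
u = 1.6/1.6144 = 0.99108, so the speed is 0.991c.

0.991c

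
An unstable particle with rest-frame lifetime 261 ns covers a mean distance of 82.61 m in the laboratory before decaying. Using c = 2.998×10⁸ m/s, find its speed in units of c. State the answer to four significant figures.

0.7260c

d = βγcτ ⇒ βγ = d/(cτ) = 82.61 m / (78.2478 m) = 1.0557.
β = (βγ)/√(1+(βγ)²) = 1.0557/√2.1145 = 0.7260.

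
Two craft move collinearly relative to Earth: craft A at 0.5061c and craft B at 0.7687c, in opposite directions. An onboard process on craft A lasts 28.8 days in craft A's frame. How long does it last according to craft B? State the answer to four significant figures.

72.52 days

Speed of craft A in craft B's frame: u = (v_A + v_B)/(1 + v_A v_B/c²) = (0.5061 + 0.7687)/(1 + 0.5061×0.7687) = 1.2748/1.38903907 = 0.91776; |u| = 0.91776c.
At |u| = 0.91776c, γ = (1 − 0.842283)^(−1/2) = 2.518.
The clock on craft A records proper time, so craft B measures Δt = γΔτ = 2.518 × 28.8 = 72.52 days.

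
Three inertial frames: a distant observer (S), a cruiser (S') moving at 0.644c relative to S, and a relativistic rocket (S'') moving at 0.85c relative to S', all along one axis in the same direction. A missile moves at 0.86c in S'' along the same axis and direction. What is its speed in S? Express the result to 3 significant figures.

0.997c

Compose velocities in two stages. Stage 1 (into S'): u₁ = (0.86+0.85)/(1+0.86×0.85) = 0.98787.
Stage 2 (into S): u = (0.98787+0.644)/(1+0.98787×0.644) = 0.99736, so the speed is 0.997c.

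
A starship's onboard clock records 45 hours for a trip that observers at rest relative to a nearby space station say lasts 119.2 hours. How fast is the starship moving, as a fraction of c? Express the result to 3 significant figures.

γ = Δt/Δτ = 119.2/45 = 2.6489.
β = √(1 − 1/γ²) = √(1 − 0.142518) = √0.857482 = 0.926.

0.926c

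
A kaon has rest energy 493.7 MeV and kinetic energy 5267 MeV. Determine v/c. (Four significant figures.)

K = (γ−1)mc², so γ = 1 + 5267/493.7 = 11.668.
Then v/c = √(1 − γ⁻²) = √(1 − 0.00734526) = √0.99265474 = 0.9963.

0.9963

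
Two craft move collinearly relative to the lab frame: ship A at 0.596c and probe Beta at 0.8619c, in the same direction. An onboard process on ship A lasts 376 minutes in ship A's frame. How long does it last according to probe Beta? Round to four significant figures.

449.1 minutes

Speed of ship A in probe Beta's frame: u = (v_A − v_B)/(1 − v_A v_B/c²) = (0.596 − 0.8619)/(1 − 0.596×0.8619) = −0.2659/0.4863076 = −0.54677; |u| = 0.54677c.
γ for this relative speed: γ = 1/√(1 − 0.298957) = 1.1943.
The clock on ship A records proper time, so probe Beta measures Δt = γΔτ = 1.1943 × 376 = 449.1 minutes.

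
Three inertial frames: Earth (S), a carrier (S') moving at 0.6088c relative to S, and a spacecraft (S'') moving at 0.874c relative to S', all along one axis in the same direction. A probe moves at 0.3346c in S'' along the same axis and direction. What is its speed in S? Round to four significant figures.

0.9838c

First combine the probe and spacecraft (S''→S'): u₁ = (0.3346 + 0.874)/(1 + 0.3346×0.874) = 1.2086/1.2924404 = 0.93513.
Then combine with the carrier (S'→S): u = (0.93513 + 0.6088)/(1 + 0.93513×0.6088) = 1.54393/1.569307144 = 0.98383.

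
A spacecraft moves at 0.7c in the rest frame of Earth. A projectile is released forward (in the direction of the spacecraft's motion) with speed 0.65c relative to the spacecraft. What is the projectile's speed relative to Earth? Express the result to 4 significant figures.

0.9278c

Relativistic velocity addition: u = (u' + v)/(1 + u'v/c²), with u' = 0.65c and v = 0.7c.
Numerator: 0.65 + 0.7 = 1.35. Denominator: 1 + (0.65)(0.7) = 1.455.
u = 1.35/1.455 = 0.92784, so the speed is 0.9278c.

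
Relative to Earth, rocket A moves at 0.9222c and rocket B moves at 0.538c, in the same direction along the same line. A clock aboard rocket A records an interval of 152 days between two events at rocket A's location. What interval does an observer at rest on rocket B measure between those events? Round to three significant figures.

235 days

Transform rocket A's velocity into rocket B's frame: (0.9222 − 0.538)/(1 − 0.9222·0.538) = 0.3842/0.5038564, so the relative speed is 0.76252c.
At |u| = 0.76252c, γ = (1 − 0.581437)^(−1/2) = 1.5457.
The clock on rocket A records proper time, so rocket B measures Δt = γΔτ = 1.5457 × 152 = 235 days.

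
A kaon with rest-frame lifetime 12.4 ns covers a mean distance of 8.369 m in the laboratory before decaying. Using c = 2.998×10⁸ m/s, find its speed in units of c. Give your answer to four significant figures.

0.9139c

d = βγcτ ⇒ βγ = d/(cτ) = 8.369 m / (3.71752 m) = 2.2512.
β = (βγ)/√(1+(βγ)²) = 2.2512/√6.0679 = 0.9139.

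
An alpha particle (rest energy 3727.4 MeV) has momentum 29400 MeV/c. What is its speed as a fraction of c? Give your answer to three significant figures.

pc/(mc²) = 29400/3727.4 = 7.8875 = βγ = β/√(1−β²).
So β² = x²/(1 + x²) with x = 7.8875: x² = 62.2127, β² = 62.2127/63.2127 = 0.98418, β = 0.992.

0.992c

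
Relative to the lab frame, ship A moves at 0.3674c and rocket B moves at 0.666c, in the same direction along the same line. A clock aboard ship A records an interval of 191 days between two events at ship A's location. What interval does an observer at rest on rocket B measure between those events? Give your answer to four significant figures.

207.9 days

Speed of ship A in rocket B's frame: u = (v_A − v_B)/(1 − v_A v_B/c²) = (0.3674 − 0.666)/(1 − 0.3674×0.666) = −0.2986/0.7553116 = −0.39533; |u| = 0.39533c.
At |u| = 0.39533c, γ = (1 − 0.156286)^(−1/2) = 1.0887.
Ship A's interval is proper; time dilation gives Δt_B = γΔτ = 1.0887 × 191 days = 207.9 days.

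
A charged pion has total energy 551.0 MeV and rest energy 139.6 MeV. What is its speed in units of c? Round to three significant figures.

Total energy E = γmc² gives γ = 551.0/139.6 = 3.947.
Hence β = √(1 − 1/γ²) = √(1 − 0.0641898) = √0.9358102 = 0.967.

0.967c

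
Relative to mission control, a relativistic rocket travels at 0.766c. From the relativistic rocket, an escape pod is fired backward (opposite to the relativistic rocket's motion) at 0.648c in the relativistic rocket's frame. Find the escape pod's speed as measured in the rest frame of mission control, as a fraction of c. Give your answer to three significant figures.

Relativistic velocity addition: u = (u' + v)/(1 + u'v/c²), with u' = −0.648c and v = 0.766c.
Numerator: −0.648 + 0.766 = 0.118. Denominator: 1 + (−0.648)(0.766) = 0.503632.
u = 0.118/0.503632 = 0.2343, so the speed is 0.234c.

0.234c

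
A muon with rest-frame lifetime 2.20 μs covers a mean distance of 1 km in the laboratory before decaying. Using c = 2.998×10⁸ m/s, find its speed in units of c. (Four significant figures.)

0.8348c

d = βγcτ ⇒ βγ = d/(cτ) = 1000 m / (659.56 m) = 1.5162.
β = (βγ)/√(1+(βγ)²) = 1.5162/√3.29886 = 0.8348.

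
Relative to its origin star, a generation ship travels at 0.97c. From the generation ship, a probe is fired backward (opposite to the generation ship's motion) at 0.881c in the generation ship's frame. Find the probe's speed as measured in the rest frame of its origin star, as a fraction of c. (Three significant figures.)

0.612c

Relativistic velocity addition: u = (u' + v)/(1 + u'v/c²), with u' = −0.881c and v = 0.97c.
Numerator: −0.881 + 0.97 = 0.089. Denominator: 1 + (−0.881)(0.97) = 0.14543.
u = 0.089/0.14543 = 0.61198, so the speed is 0.612c.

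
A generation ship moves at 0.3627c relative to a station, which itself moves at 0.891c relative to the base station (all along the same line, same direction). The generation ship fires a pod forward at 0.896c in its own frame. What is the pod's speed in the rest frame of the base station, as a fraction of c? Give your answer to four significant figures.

0.9970c

First combine the pod and generation ship (S''→S'): u₁ = (0.896 + 0.3627)/(1 + 0.896×0.3627) = 1.2587/1.3249792 = 0.94998.
Then combine with the station (S'→S): u = (0.94998 + 0.891)/(1 + 0.94998×0.891) = 1.84098/1.84643218 = 0.99705.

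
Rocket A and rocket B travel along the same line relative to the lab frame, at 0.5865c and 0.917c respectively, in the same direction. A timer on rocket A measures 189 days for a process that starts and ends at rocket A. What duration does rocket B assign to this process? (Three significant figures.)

Transform rocket A's velocity into rocket B's frame: (0.5865 − 0.917)/(1 − 0.5865·0.917) = −0.3305/0.4621795, so the relative speed is 0.71509c.
At |u| = 0.71509c, γ = (1 − 0.511354)^(−1/2) = 1.4305.
The clock on rocket A records proper time, so rocket B measures Δt = γΔτ = 1.4305 × 189 = 270 days.

270 days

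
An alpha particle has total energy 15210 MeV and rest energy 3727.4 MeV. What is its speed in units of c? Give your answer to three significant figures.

γ = E/(mc²) = 15210/3727.4 = 4.0806.
β = √(1 − 1/γ²) = √(1 − 0.0600554) = √0.9399446 = 0.970.

0.970c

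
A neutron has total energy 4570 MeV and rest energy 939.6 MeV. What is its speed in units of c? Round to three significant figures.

γ = E/(mc²) = 4570/939.6 = 4.8638.
β = √(1 − 1/γ²) = √(1 − 0.0422716) = √0.9577284 = 0.979.

0.979c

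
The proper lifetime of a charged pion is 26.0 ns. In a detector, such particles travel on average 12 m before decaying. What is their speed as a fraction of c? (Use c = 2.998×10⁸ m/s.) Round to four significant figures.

d = βγcτ ⇒ βγ = d/(cτ) = 12.00 m / (7.7948 m) = 1.5395.
β = (βγ)/√(1+(βγ)²) = 1.5395/√3.37006 = 0.8386.

0.8386c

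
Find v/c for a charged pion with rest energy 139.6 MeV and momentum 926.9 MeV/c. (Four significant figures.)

βγ = pc/(mc²) = 926.9/139.6 = 6.6397.
Since γ² = 1 + (βγ)² = 45.0856, γ = √45.0856 = 6.71458, and β = (βγ)/γ = 6.6397/6.71458 = 0.9888.

0.9888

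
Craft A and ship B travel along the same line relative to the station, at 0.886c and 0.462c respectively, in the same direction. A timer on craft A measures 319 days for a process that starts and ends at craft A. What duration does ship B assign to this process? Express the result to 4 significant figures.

458.2 days

Transform craft A's velocity into ship B's frame: (0.886 − 0.462)/(1 − 0.886·0.462) = 0.424/0.590668, so the relative speed is 0.71783c.
At |u| = 0.71783c, γ = (1 − 0.51528)^(−1/2) = 1.4363.
The clock on craft A records proper time, so ship B measures Δt = γΔτ = 1.4363 × 319 = 458.2 days.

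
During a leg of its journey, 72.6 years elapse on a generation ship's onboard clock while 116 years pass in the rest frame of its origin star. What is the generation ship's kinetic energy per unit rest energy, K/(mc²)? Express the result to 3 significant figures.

The time-dilation ratio gives γ = 116/72.6 = 1.5978.
K/(mc²) = γ − 1 = 1.5978 − 1 = 0.598.

0.598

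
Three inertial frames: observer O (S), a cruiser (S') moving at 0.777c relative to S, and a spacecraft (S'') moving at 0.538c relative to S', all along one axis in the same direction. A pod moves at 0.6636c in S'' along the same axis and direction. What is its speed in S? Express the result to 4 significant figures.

Compose velocities in two stages. Stage 1 (into S'): u₁ = (0.6636+0.538)/(1+0.6636×0.538) = 0.88547.
Stage 2 (into S): u = (0.88547+0.777)/(1+0.88547×0.777) = 0.98487, so the speed is 0.9849c.

0.9849c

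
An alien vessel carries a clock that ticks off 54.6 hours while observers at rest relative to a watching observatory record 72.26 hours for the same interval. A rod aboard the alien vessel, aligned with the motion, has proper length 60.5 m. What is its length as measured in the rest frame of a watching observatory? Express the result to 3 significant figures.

45.7 m

The time-dilation ratio gives γ = 72.26/54.6 = 1.32344.
L = L₀/γ = 60.5/1.32344 = 45.7 m.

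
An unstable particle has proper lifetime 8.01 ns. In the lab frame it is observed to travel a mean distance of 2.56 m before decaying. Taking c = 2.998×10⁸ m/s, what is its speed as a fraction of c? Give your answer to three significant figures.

d = βγcτ ⇒ βγ = d/(cτ) = 2.560 m / (2.401398 m) = 1.066.
β = (βγ)/√(1+(βγ)²) = 1.066/√2.13636 = 0.729.

0.729c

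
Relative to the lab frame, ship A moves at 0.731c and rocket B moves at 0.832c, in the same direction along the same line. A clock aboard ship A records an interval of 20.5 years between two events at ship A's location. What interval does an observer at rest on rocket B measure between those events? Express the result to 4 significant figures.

21.22 years

The velocity of ship A relative to rocket B is (0.731 − 0.832)c / (1 − 0.731×0.832) = −0.25778c; relative speed 0.25778c.
γ for this relative speed: γ = 1/√(1 − 0.0664505) = 1.035.
Ship A's interval is proper; time dilation gives Δt_B = γΔτ = 1.035 × 20.5 years = 21.22 years.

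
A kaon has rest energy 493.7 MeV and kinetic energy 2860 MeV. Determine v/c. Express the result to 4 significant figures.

0.9891

γ = 1 + K/(mc²) = 1 + 2860/493.7 = 6.793.
β = √(1 − 1/γ²) = √(1 − 0.0216709) = √0.9783291 = 0.9891.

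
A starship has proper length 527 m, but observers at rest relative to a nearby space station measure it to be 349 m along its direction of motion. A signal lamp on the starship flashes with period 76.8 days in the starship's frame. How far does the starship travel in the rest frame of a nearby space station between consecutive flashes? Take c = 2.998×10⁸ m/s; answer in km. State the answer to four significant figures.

2.251×10^12 km

Length contraction gives γ = L₀/L = 527/349 = 1.51003.
β = √(1 − 1/γ²) = 0.74929. Lab-frame period = γτ = 1.51003×76.8 days = 115.97 days. Distance = βc × γτ = 0.74929 × 2.998×10⁸ m/s × 10019808 s = 2.2508×10^15 m = 2.251×10^12 km.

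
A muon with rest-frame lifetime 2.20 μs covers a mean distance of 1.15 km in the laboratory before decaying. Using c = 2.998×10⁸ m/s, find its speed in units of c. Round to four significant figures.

Let x = d/(cτ) = 1150 m / (2.998×10⁸ m/s × 2.200×10^-6 s) = 1.7436. Since d = βγcτ, x = βγ = β/√(1−β²).
Solving: β² = x²/(1+x²) = 3.04014/4.04014 = 0.752484, so β = 0.8675.

0.8675c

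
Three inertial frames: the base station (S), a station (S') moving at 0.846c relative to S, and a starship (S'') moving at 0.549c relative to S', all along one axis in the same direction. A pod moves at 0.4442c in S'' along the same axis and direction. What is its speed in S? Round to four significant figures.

0.9815c

First combine the pod and starship (S''→S'): u₁ = (0.4442 + 0.549)/(1 + 0.4442×0.549) = 0.9932/1.2438658 = 0.79848.
Then combine with the station (S'→S): u = (0.79848 + 0.846)/(1 + 0.79848×0.846) = 1.64448/1.67551408 = 0.98148.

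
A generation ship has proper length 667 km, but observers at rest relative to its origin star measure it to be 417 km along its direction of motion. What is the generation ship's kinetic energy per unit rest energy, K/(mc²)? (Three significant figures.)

From L = L₀/γ: γ = 667/417 = 1.59952.
Since K = (γ−1)mc², K/(mc²) = 1.59952 − 1 = 0.600.

0.600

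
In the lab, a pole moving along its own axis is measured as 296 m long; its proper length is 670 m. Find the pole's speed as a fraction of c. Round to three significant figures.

Length contraction gives γ = L₀/L = 670/296 = 2.2635.
β = √(1 − 1/γ²) = √0.804818 = 0.897.

0.897c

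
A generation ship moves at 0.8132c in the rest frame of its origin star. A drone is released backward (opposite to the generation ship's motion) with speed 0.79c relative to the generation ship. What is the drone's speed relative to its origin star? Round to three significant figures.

Relativistic velocity addition: u = (u' + v)/(1 + u'v/c²), with u' = −0.79c and v = 0.8132c.
Numerator: −0.79 + 0.8132 = 0.0232. Denominator: 1 + (−0.79)(0.8132) = 0.357572.
u = 0.0232/0.357572 = 0.064882, so the speed is 0.0649c.

0.0649c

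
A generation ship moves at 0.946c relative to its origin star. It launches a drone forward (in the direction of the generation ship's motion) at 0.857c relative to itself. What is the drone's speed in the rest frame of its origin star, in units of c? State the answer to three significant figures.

Relativistic velocity addition: u = (u' + v)/(1 + u'v/c²), with u' = 0.857c and v = 0.946c.
Numerator: 0.857 + 0.946 = 1.803. Denominator: 1 + (0.857)(0.946) = 1.810722.
u = 1.803/1.810722 = 0.99574, so the speed is 0.996c.

0.996c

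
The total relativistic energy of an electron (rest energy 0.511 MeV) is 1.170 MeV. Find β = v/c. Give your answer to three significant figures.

γ = E/(mc²) = 1.170/0.511 = 2.2896.
β = √(1 − 1/γ²) = √(1 − 0.190757) = √0.809243 = 0.900.

0.900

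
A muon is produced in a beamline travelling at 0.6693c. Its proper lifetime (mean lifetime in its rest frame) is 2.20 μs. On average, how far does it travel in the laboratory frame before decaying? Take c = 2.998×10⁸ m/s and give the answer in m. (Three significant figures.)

594 m

With β = 0.6693, γ = 1/√(1 − 0.6693²) = 1/√0.55203751 = 1.3459.
Lab-frame lifetime: Δt = γτ = 1.3459 × 2.20 μs = 2.961 μs.
Distance: d = vΔt = 0.6693 × 2.998×10⁸ m/s × 2.9610×10^-6 s = 594 m.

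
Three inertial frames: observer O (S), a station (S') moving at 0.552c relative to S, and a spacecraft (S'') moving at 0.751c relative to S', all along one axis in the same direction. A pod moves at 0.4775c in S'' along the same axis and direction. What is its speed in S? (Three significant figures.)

0.971c

Apply u = (u'+v)/(1+u'v) twice. Pod in the station frame: (0.4775+0.751)/(1+0.4775·0.751) = 1.2285/1.3586025 = 0.90424c.
That velocity, transformed to the rest frame of observer O: (0.90424+0.552)/(1+0.90424·0.552) = 1.45624/1.49914048 = 0.97138c.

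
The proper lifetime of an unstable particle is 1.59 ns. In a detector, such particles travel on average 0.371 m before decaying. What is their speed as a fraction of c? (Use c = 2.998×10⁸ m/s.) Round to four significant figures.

Lab distance = (lab lifetime)·v = γτ·βc, so βγ = d/(cτ) = 0.3710/(2.998×10⁸ × 1.590×10^-9) = 0.7783.
With βγ = 0.7783: γ² = 1 + (βγ)² = 1.605751, and β = (βγ)/γ = 0.7783/1.26718 = 0.6142.

0.6142c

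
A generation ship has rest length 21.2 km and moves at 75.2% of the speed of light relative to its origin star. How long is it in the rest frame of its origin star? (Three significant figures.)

With β = 0.752, γ = 1/√(1 − 0.752²) = 1/√0.434496 = 1.5171.
Length contraction: L = L₀/γ = 21.2/1.5171 = 14.0 km.

14.0 km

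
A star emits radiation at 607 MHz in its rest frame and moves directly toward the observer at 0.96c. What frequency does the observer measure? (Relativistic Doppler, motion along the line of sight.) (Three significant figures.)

Relativistic Doppler (source moving toward): f_obs = f_src · √((1+β)/(1−β)).
With β = 0.96: factor = √(1.96/0.04) = 7.
f_obs = 607 × 7 = 4250 MHz.

4250 MHz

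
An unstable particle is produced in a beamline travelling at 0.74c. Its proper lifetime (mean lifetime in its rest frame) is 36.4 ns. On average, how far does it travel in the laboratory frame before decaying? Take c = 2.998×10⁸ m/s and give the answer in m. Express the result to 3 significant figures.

With β = 0.74, γ = 1/√(1 − 0.74²) = 1/√0.4524 = 1.4868.
Lab-frame lifetime: Δt = γτ = 1.4868 × 36.4 ns = 54.12 ns.
Distance: d = vΔt = 0.74 × 2.998×10⁸ m/s × 5.4120×10^-8 s = 12.0 m.

12.0 m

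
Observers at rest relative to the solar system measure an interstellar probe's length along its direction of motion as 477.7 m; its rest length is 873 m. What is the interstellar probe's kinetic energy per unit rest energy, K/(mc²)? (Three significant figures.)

γ = L₀/L = 873/477.7 = 1.82751.
Since K = (γ−1)mc², K/(mc²) = 1.82751 − 1 = 0.828.

0.828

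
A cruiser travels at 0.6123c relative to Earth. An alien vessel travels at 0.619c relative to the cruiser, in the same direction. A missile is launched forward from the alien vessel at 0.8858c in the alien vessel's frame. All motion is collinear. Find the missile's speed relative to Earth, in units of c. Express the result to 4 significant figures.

First combine the missile and alien vessel (S''→S'): u₁ = (0.8858 + 0.619)/(1 + 0.8858×0.619) = 1.5048/1.5483102 = 0.9719.
Then combine with the cruiser (S'→S): u = (0.9719 + 0.6123)/(1 + 0.9719×0.6123) = 1.5842/1.59509437 = 0.99317.

0.9932c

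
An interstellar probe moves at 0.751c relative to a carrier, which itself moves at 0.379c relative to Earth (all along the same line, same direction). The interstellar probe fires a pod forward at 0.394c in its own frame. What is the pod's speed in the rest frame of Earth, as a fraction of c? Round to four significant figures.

0.9458c

First combine the pod and interstellar probe (S''→S'): u₁ = (0.394 + 0.751)/(1 + 0.394×0.751) = 1.145/1.295894 = 0.88356.
Then combine with the carrier (S'→S): u = (0.88356 + 0.379)/(1 + 0.88356×0.379) = 1.26256/1.33486924 = 0.94583.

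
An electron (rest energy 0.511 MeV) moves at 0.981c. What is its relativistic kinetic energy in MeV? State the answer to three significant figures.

2.12 MeV

Lorentz factor: γ = (1 − 0.962361)^(−1/2) = 5.1544.
Kinetic energy: K = (γ − 1)mc² = (5.1544 − 1) × 0.511 MeV = 4.1544 × 0.511 = 2.12 MeV.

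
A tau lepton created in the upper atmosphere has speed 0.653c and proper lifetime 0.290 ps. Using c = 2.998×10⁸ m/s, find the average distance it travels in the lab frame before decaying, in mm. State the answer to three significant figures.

0.0750 mm

With β = 0.653, γ = 1/√(1 − 0.653²) = 1/√0.573591 = 1.3204.
Lab-frame lifetime: Δt = γτ = 1.3204 × 0.290 ps = 0.38292 ps.
Distance: d = vΔt = 0.653 × 2.998×10⁸ m/s × 3.8292×10^-13 s = 7.50×10^-5 m = 0.0750 mm.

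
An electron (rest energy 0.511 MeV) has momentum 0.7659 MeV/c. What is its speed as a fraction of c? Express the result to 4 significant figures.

0.8318c

βγ = pc/(mc²) = 0.7659/0.511 = 1.4988.
Since γ² = 1 + (βγ)² = 3.2464, γ = √3.2464 = 1.80178, and β = (βγ)/γ = 1.4988/1.80178 = 0.8318.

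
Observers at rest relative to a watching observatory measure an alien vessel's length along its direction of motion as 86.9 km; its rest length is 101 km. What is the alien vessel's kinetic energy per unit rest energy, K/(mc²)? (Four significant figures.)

0.1623

γ = L₀/L = 101/86.9 = 1.16226.
Since K = (γ−1)mc², K/(mc²) = 1.16226 − 1 = 0.1623.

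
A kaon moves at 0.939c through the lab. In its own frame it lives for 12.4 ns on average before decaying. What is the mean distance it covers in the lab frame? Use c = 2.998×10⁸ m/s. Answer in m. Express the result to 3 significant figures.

γ = 1/√(1 − β²) = 1/√(1 − 0.881721) = 1/√0.118279 = 1/0.343917 = 2.9077.
Lab-frame lifetime: Δt = γτ = 2.9077 × 12.4 ns = 36.055 ns.
Distance: d = vΔt = 0.939 × 2.998×10⁸ m/s × 3.6055×10^-8 s = 10.1 m.

10.1 m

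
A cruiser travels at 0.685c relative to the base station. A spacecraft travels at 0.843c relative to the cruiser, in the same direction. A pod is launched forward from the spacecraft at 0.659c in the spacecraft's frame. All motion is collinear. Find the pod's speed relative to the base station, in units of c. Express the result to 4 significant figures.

0.9935c

Apply u = (u'+v)/(1+u'v) twice. Pod in the cruiser frame: (0.659+0.843)/(1+0.659·0.843) = 1.502/1.555537 = 0.96558c.
That velocity, transformed to the rest frame of the base station: (0.96558+0.685)/(1+0.96558·0.685) = 1.65058/1.6614223 = 0.99347c.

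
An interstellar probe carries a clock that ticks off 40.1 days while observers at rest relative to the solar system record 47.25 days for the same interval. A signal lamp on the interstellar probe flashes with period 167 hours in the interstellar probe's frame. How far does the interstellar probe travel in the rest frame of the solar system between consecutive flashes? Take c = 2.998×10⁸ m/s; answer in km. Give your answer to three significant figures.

The time-dilation ratio gives γ = 47.25/40.1 = 1.1783.
β = √(1 − 1/γ²) = 0.52891. Lab-frame period = γτ = 1.1783×167 hours = 196.78 hours. Distance = βc × γτ = 0.52891 × 2.998×10⁸ m/s × 708408 s = 1.1233×10^14 m = 1.12×10^11 km.

1.12×10^11 km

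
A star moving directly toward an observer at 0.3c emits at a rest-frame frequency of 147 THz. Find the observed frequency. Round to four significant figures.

Relativistic Doppler (source moving toward): f_obs = f_src · √((1+β)/(1−β)).
With β = 0.3: factor = √(1.3/0.7) = 1.3628.
f_obs = 147 × 1.3628 = 200.3 THz.

200.3 THz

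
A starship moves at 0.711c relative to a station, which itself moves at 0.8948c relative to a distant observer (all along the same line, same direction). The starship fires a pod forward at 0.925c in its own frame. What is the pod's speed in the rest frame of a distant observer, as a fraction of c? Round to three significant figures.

0.999c

Compose velocities in two stages. Stage 1 (into S'): u₁ = (0.925+0.711)/(1+0.925×0.711) = 0.98692.
Stage 2 (into S): u = (0.98692+0.8948)/(1+0.98692×0.8948) = 0.99927, so the speed is 0.999c.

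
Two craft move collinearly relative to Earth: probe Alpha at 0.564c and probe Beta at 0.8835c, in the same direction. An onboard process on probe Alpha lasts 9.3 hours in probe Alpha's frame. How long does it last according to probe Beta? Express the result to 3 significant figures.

12.1 hours

The velocity of probe Alpha relative to probe Beta is (0.564 − 0.8835)c / (1 − 0.564×0.8835) = −0.63683c; relative speed 0.63683c.
At |u| = 0.63683c, γ = (1 − 0.405552)^(−1/2) = 1.297.
The clock on probe Alpha records proper time, so probe Beta measures Δt = γΔτ = 1.297 × 9.3 = 12.1 hours.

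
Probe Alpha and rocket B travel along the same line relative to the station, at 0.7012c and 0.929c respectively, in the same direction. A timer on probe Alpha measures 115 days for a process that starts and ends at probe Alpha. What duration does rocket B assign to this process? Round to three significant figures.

152 days

Transform probe Alpha's velocity into rocket B's frame: (0.7012 − 0.929)/(1 − 0.7012·0.929) = −0.2278/0.3485852, so the relative speed is 0.6535c.
At |u| = 0.6535c, γ = (1 − 0.427062)^(−1/2) = 1.3211.
The clock on probe Alpha records proper time, so rocket B measures Δt = γΔτ = 1.3211 × 115 = 152 days.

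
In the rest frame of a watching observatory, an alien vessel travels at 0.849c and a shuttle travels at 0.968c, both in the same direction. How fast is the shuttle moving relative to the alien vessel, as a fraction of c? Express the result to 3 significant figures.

Transform to the alien vessel's frame: u' = (u − v)/(1 − uv/c²).
u' = (0.968 − 0.849)/(1 − 0.968×0.849) = 0.119/0.178168 = 0.66791.
Speed in the alien vessel's frame: 0.668c (in the same direction).

0.668c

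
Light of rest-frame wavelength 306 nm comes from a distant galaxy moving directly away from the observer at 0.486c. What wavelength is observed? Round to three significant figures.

520 nm

Relativistic Doppler for wavelength: λ_obs = λ_src · √((1+β)/(1−β)).
With β = 0.486: factor = √(1.486/0.514) = 1.7003.
λ_obs = 306 × 1.7003 = 520 nm.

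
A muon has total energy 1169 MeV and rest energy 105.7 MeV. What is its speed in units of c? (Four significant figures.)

0.9959c

Total energy E = γmc² gives γ = 1169/105.7 = 11.06.
Hence β = √(1 − 1/γ²) = √(1 − 0.00817504) = √0.99182496 = 0.9959.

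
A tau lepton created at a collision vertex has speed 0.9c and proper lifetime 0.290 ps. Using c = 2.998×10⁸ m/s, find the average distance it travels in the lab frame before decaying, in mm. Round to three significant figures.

With β = 0.9, γ = 1/√(1 − 0.9²) = 1/√0.19 = 2.2942.
Lab-frame lifetime: Δt = γτ = 2.2942 × 0.290 ps = 0.66532 ps.
Distance: d = vΔt = 0.9 × 2.998×10⁸ m/s × 6.6532×10^-13 s = 1.80×10^-4 m = 0.180 mm.

0.180 mm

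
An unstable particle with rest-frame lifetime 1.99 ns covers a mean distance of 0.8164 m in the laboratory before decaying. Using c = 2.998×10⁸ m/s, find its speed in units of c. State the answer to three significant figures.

Lab distance = (lab lifetime)·v = γτ·βc, so βγ = d/(cτ) = 0.8164/(2.998×10⁸ × 1.990×10^-9) = 1.3684.
With βγ = 1.3684: γ² = 1 + (βγ)² = 2.87252, and β = (βγ)/γ = 1.3684/1.69485 = 0.807.

0.807c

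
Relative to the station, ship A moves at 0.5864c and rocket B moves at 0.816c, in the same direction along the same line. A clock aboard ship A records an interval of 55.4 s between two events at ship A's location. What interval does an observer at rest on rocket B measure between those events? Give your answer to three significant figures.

Transform ship A's velocity into rocket B's frame: (0.5864 − 0.816)/(1 − 0.5864·0.816) = −0.2296/0.5214976, so the relative speed is 0.44027c.
γ for this relative speed: γ = 1/√(1 − 0.193838) = 1.1138.
Ship A's interval is proper; time dilation gives Δt_B = γΔτ = 1.1138 × 55.4 s = 61.7 s.

61.7 s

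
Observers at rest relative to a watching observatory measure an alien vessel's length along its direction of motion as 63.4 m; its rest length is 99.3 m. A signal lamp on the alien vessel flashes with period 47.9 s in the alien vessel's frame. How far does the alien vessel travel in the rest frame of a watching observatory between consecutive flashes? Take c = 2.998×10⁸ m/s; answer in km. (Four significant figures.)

1.731×10^7 km

Length contraction gives γ = L₀/L = 99.3/63.4 = 1.56625.
β = √(1 − 1/γ²) = 0.76965. Lab-frame period = γτ = 1.56625×47.9 s = 75.023 s. Distance = βc × γτ = 0.76965 × 2.998×10⁸ m/s × 75.023 s = 1.7311×10^10 m = 1.731×10^7 km.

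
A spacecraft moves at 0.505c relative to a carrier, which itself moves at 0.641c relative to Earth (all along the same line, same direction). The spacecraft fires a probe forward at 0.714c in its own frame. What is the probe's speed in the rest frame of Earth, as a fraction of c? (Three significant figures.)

Apply u = (u'+v)/(1+u'v) twice. Probe in the carrier frame: (0.714+0.505)/(1+0.714·0.505) = 1.219/1.36057 = 0.89595c.
That velocity, transformed to the rest frame of Earth: (0.89595+0.641)/(1+0.89595·0.641) = 1.53695/1.57430395 = 0.97627c.

0.976c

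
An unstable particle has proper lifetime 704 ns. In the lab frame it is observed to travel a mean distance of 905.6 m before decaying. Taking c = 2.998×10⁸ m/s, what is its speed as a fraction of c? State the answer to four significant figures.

0.9739c

Lab distance = (lab lifetime)·v = γτ·βc, so βγ = d/(cτ) = 905.6/(2.998×10⁸ × 7.040×10^-7) = 4.2907.
With βγ = 4.2907: γ² = 1 + (βγ)² = 19.4101, and β = (βγ)/γ = 4.2907/4.40569 = 0.9739.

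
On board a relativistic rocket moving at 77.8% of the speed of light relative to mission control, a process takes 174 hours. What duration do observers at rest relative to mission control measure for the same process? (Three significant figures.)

γ = 1/√(1 − β²) = 1/√(1 − 0.605284) = 1/√0.394716 = 1/0.628264 = 1.5917.
The onboard clock measures proper time, so the interval in the rest frame of mission control is dilated: Δt = γ·Δτ = 1.5917 × 174 hours = 277 hours.

277 hours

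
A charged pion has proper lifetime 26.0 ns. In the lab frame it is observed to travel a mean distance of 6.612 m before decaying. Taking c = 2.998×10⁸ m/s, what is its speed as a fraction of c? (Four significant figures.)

Lab distance = (lab lifetime)·v = γτ·βc, so βγ = d/(cτ) = 6.612/(2.998×10⁸ × 2.600×10^-8) = 0.84826.
With βγ = 0.84826: γ² = 1 + (βγ)² = 1.719545, and β = (βγ)/γ = 0.84826/1.31131 = 0.6469.

0.6469c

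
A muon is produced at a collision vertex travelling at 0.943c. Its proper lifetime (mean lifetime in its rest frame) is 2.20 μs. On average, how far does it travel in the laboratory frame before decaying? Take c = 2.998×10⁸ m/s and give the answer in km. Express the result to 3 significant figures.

γ = 1/√(1 − β²) = 1/√(1 − 0.889249) = 1/√0.110751 = 1/0.332793 = 3.0049.
Lab-frame lifetime: Δt = γτ = 3.0049 × 2.20 μs = 6.6108 μs.
Distance: d = vΔt = 0.943 × 2.998×10⁸ m/s × 6.6108×10^-6 s = 1870 m = 1.87 km.

1.87 km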